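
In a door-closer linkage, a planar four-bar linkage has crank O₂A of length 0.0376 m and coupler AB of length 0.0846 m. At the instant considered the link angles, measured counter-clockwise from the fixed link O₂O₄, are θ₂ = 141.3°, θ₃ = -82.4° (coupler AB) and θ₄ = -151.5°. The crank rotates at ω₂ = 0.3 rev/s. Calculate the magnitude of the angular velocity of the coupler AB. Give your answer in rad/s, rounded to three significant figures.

ω₂ = 1.885 rad/s (from 0.3 rev/s).
Differentiating the loop-closure r₂e^{iθ₂}+r₃e^{iθ₃}=r₁+r₄e^{iθ₄} gives r₂ω₂e^{iθ₂}+r₃ω₃e^{iθ₃}=r₄ω₄e^{iθ₄}.
Eliminating the other unknown: ω₃ = r₂ω₂ sin(θ₄−θ₂) / [r₃ sin(θ₃−θ₄)].
Numerator sine = +0.92186; denominator sine = +0.93420.
Result = 0.0376·1.885·(+0.92186) / (0.0846·(+0.93420)) = +0.82669 rad/s; magnitude 0.82669 rad/s.

0.827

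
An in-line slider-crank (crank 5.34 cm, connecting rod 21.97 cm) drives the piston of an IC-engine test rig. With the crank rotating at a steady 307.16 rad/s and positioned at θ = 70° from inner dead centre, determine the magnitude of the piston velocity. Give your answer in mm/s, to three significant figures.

ω = 307.2 rad/s
For an in-line slider-crank, x = r cosθ + √(L² − r² sin²θ), so v = −rω sinθ·[1 + r cosθ/√(L² − r² sin²θ)].
With r = 0.0534 m, L = 0.2197 m, θ = 70°: √(L² − r² sin²θ) = 0.21389 m.
v = −0.0534·307.2·0.93969·[1 + 0.0534·0.34202/0.21389] = -16.729 m/s.
|v| = 16.729 m/s = 16729 mm/s.

16700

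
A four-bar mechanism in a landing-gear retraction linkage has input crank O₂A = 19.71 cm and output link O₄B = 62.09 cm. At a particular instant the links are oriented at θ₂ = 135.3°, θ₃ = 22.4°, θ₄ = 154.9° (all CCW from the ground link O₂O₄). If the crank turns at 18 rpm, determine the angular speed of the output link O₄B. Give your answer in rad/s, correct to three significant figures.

0.748

ω₂ = 1.885 rad/s (from 18 rpm).
Differentiating the loop-closure r₂e^{iθ₂}+r₃e^{iθ₃}=r₁+r₄e^{iθ₄} gives r₂ω₂e^{iθ₂}+r₃ω₃e^{iθ₃}=r₄ω₄e^{iθ₄}.
Eliminating the other unknown: ω₄ = r₂ω₂ sin(θ₂−θ₃) / [r₄ sin(θ₄−θ₃)].
Numerator sine = +0.92119; denominator sine = +0.73728.
Result = 0.1971·1.885·(+0.92119) / (0.6209·(+0.73728)) = +0.74762 rad/s; magnitude 0.74762 rad/s.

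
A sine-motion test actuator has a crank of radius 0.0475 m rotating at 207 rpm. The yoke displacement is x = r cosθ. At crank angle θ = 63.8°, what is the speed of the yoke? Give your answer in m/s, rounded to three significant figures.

ω = 21.68 rad/s (from 207 rpm).
x = r cosθ ⇒ ẋ = −rω sinθ.
|v| = rω|sinθ| = 0.0475·21.68·|sin 63.8°| = 0.92387 m/s.

0.924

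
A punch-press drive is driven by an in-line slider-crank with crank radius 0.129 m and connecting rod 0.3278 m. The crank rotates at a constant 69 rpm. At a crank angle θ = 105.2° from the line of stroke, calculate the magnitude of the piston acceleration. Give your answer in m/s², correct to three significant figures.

4.20

ω = 2π·69/60 = 7.226 rad/s
x(θ) = r cosθ + √(L² − r² sin²θ); with ω constant, a = ω²·d²x/dθ².
d²x/dθ² = −r cosθ − r²(cos2θ)/√u − r⁴ sin²2θ/(4u^{3/2}),  u = L² − r² sin²θ = 0.0919558 m².
Substituting r = 0.129 m, L = 0.3278 m, θ = 105.2°: d²x/dθ² = +0.080519 m.
a = ω²·d²x/dθ² = (7.226)²·(+0.080519) = +4.2039 m/s²;  |a| = 4.2039 m/s².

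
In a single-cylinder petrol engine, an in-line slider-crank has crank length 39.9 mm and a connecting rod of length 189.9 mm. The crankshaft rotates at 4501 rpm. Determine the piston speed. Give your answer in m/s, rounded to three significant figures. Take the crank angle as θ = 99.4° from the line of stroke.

ω = 2π·4501/60 = 471.3 rad/s
For an in-line slider-crank, x = r cosθ + √(L² − r² sin²θ), so v = −rω sinθ·[1 + r cosθ/√(L² − r² sin²θ)].
With r = 0.0399 m, L = 0.1899 m, θ = 99.4°: √(L² − r² sin²θ) = 0.18578 m.
v = −0.0399·471.3·0.98657·[1 + 0.0399·-0.16333/0.18578] = -17.903 m/s.
|v| = 17.903 m/s.

17.9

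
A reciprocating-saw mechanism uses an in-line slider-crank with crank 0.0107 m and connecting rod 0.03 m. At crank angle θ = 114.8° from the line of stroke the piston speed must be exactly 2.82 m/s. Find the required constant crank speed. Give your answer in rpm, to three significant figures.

3290

For an in-line slider-crank, |v_piston| = rω|sinθ|·[1 + r cosθ/√(L² − r² sin²θ)].
With r = 0.0107 m, L = 0.03 m, θ = 114.8°: the bracketed kinematic factor |dx/dθ| = 0.0081773 m.
ω = v/|dx/dθ| = 2.82/0.0081773 = 344.86 rad/s.
N = 60ω/(2π) = 3293.1 rpm.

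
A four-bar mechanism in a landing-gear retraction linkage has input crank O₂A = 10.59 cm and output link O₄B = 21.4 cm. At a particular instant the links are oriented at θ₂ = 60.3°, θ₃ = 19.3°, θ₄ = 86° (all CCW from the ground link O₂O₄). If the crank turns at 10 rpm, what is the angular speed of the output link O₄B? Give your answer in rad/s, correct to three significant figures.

ω₂ = 1.047 rad/s (from 10 rpm).
Differentiating the loop-closure r₂e^{iθ₂}+r₃e^{iθ₃}=r₁+r₄e^{iθ₄} gives r₂ω₂e^{iθ₂}+r₃ω₃e^{iθ₃}=r₄ω₄e^{iθ₄}.
Eliminating the other unknown: ω₄ = r₂ω₂ sin(θ₂−θ₃) / [r₄ sin(θ₄−θ₃)].
Numerator sine = +0.65606; denominator sine = +0.91845.
Result = 0.1059·1.047·(+0.65606) / (0.214·(+0.91845)) = +0.37017 rad/s; magnitude 0.37017 rad/s.

0.370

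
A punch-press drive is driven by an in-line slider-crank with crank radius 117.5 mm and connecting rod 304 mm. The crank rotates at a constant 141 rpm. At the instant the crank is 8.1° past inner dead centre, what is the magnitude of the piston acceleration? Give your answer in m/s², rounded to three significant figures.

ω = 2π·141/60 = 14.77 rad/s
x(θ) = r cosθ + √(L² − r² sin²θ); with ω constant, a = ω²·d²x/dθ².
d²x/dθ² = −r cosθ − r²(cos2θ)/√u − r⁴ sin²2θ/(4u^{3/2}),  u = L² − r² sin²θ = 0.0921419 m².
Substituting r = 0.1175 m, L = 0.304 m, θ = 8.1°: d²x/dθ² = -0.16014 m.
a = ω²·d²x/dθ² = (14.77)²·(-0.16014) = -34.913 m/s²;  |a| = 34.913 m/s².

34.9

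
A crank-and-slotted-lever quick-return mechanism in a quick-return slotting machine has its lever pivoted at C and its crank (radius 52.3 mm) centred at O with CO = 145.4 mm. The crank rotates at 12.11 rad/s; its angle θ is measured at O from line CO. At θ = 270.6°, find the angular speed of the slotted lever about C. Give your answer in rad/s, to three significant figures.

1.42

ω = 12.11 rad/s
Crank pin A relative to C: A = (d + r cosθ, r sinθ); lever angle φ = atan2(r sinθ, d + r cosθ).
Differentiating tanφ: φ̇ = rω(d cosθ + r)/(d² + r² + 2dr cosθ).
d² + r² + 2dr cosθ = |CA|² = 0.0240357 m²;  d cosθ + r = +0.053823 m.
|ω_lever| = |0.0523·12.11·+0.053823| / 0.0240357 = 1.4183 rad/s.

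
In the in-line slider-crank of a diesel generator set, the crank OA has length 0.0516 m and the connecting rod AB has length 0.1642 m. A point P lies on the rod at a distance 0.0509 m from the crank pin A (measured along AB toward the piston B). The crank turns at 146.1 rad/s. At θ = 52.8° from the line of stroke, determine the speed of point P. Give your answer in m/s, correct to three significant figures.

ω = 146.1 rad/s.  Crank-pin speed |V_A| = rω = 7.5388 m/s, perpendicular to OA.
Rod angle: sinφ = −(r/L) sinθ ⇒ φ = -14.496°; ω_rod = −rω cosθ/√(L²−r²sin²θ) = -28.671 rad/s.
V_P = V_A + ω_rod × AP, with AP = 0.0509 m along the rod.
Components: V_Px = −rω sinθ − a·ω_rod·sinφ = -6.3701 m/s;  V_Py = rω cosθ + a·ω_rod·cosφ = +3.145 m/s.
|V_P| = √(V_Px² + V_Py²) = 7.1042 m/s.

7.10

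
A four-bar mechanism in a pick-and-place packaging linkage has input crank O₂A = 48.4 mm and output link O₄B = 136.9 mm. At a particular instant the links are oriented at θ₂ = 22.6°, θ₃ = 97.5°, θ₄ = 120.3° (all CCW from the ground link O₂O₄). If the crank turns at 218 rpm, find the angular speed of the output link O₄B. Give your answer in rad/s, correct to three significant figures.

20.1

ω₂ = 22.83 rad/s (from 218 rpm).
Differentiating the loop-closure r₂e^{iθ₂}+r₃e^{iθ₃}=r₁+r₄e^{iθ₄} gives r₂ω₂e^{iθ₂}+r₃ω₃e^{iθ₃}=r₄ω₄e^{iθ₄}.
Eliminating the other unknown: ω₄ = r₂ω₂ sin(θ₂−θ₃) / [r₄ sin(θ₄−θ₃)].
Numerator sine = -0.96547; denominator sine = +0.38752.
Result = 0.0484·22.83·(-0.96547) / (0.1369·(+0.38752)) = -20.108 rad/s; magnitude 20.108 rad/s.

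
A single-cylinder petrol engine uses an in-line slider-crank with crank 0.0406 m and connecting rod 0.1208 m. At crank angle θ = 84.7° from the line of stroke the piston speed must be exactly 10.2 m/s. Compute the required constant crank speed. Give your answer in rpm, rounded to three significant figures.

2330

For an in-line slider-crank, |v_piston| = rω|sinθ|·[1 + r cosθ/√(L² − r² sin²θ)].
With r = 0.0406 m, L = 0.1208 m, θ = 84.7°: the bracketed kinematic factor |dx/dθ| = 0.041758 m.
ω = v/|dx/dθ| = 10.2/0.041758 = 244.26 rad/s.
N = 60ω/(2π) = 2332.5 rpm.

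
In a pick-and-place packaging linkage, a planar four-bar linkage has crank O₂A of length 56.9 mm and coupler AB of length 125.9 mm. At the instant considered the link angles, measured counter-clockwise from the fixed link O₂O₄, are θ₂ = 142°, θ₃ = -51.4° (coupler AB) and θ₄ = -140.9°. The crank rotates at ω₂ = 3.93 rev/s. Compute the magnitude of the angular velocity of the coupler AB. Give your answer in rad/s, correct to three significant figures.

ω₂ = 24.69 rad/s (from 3.93 rev/s).
Differentiating the loop-closure r₂e^{iθ₂}+r₃e^{iθ₃}=r₁+r₄e^{iθ₄} gives r₂ω₂e^{iθ₂}+r₃ω₃e^{iθ₃}=r₄ω₄e^{iθ₄}.
Eliminating the other unknown: ω₃ = r₂ω₂ sin(θ₄−θ₂) / [r₃ sin(θ₃−θ₄)].
Numerator sine = +0.97476; denominator sine = +0.99996.
Result = 0.0569·24.69·(+0.97476) / (0.1259·(+0.99996)) = +10.879 rad/s; magnitude 10.879 rad/s.

10.9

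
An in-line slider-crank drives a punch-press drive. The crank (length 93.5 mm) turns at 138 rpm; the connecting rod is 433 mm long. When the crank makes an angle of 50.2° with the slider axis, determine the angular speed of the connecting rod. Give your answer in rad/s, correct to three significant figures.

ω = 14.45 rad/s (converted from 138 rpm).
The rod makes angle φ with the slider axis where L sinφ = r sinθ; differentiating, L cosφ·φ̇ = r ω cosθ.
L cosφ = √(L² − r² sin²θ) = 0.427 m.
|ω_rod| = r ω |cosθ| / √(L² − r² sin²θ) = 0.0935·14.45·0.64011/0.427 = 2.0256 rad/s.

2.03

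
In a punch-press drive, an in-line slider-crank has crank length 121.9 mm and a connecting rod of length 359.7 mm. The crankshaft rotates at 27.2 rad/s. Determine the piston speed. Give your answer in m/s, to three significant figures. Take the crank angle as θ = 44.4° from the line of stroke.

ω = 27.2 rad/s
For an in-line slider-crank, x = r cosθ + √(L² − r² sin²θ), so v = −rω sinθ·[1 + r cosθ/√(L² − r² sin²θ)].
With r = 0.1219 m, L = 0.3597 m, θ = 44.4°: √(L² − r² sin²θ) = 0.34944 m.
v = −0.1219·27.2·0.69966·[1 + 0.1219·0.71447/0.34944] = -2.8981 m/s.
|v| = 2.8981 m/s.

2.90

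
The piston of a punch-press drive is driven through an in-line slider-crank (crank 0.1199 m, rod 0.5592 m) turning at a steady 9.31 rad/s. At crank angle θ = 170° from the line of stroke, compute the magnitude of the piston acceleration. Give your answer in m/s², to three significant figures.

8.14

ω = 9.31 rad/s
x(θ) = r cosθ + √(L² − r² sin²θ); with ω constant, a = ω²·d²x/dθ².
d²x/dθ² = −r cosθ − r²(cos2θ)/√u − r⁴ sin²2θ/(4u^{3/2}),  u = L² − r² sin²θ = 0.312271 m².
Substituting r = 0.1199 m, L = 0.5592 m, θ = 170°: d²x/dθ² = +0.093869 m.
a = ω²·d²x/dθ² = (9.31)²·(+0.093869) = +8.1362 m/s²;  |a| = 8.1362 m/s².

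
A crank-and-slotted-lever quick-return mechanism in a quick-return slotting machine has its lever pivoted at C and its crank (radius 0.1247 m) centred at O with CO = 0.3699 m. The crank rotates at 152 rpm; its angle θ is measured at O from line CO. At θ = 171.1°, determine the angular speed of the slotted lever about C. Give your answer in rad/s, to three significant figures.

7.80

ω = 15.92 rad/s (from 152 rpm).
Crank pin A relative to C: A = (d + r cosθ, r sinθ); lever angle φ = atan2(r sinθ, d + r cosθ).
Differentiating tanφ: φ̇ = rω(d cosθ + r)/(d² + r² + 2dr cosθ).
d² + r² + 2dr cosθ = |CA|² = 0.0612338 m²;  d cosθ + r = -0.24075 m.
|ω_lever| = |0.1247·15.92·-0.24075| / 0.0612338 = 7.8038 rad/s.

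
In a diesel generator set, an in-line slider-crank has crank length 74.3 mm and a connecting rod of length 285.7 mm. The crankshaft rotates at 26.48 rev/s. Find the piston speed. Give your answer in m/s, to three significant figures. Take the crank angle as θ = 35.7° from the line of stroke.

ω = 2π·26.5 = 166.4 rad/s
For an in-line slider-crank, x = r cosθ + √(L² − r² sin²θ), so v = −rω sinθ·[1 + r cosθ/√(L² − r² sin²θ)].
With r = 0.0743 m, L = 0.2857 m, θ = 35.7°: √(L² − r² sin²θ) = 0.28239 m.
v = −0.0743·166.4·0.58354·[1 + 0.0743·0.81208/0.28239] = -8.755 m/s.
|v| = 8.755 m/s.

8.76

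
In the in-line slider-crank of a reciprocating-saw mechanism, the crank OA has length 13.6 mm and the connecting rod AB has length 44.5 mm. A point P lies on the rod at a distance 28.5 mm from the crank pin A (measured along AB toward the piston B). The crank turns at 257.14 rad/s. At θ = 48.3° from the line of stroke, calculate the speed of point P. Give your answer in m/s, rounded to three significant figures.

3.08

ω = 257.1 rad/s.  Crank-pin speed |V_A| = rω = 3.4971 m/s, perpendicular to OA.
Rod angle: sinφ = −(r/L) sinθ ⇒ φ = -13.190°; ω_rod = −rω cosθ/√(L²−r²sin²θ) = -53.695 rad/s.
V_P = V_A + ω_rod × AP, with AP = 0.0285 m along the rod.
Components: V_Px = −rω sinθ − a·ω_rod·sinφ = -2.9603 m/s;  V_Py = rω cosθ + a·ω_rod·cosφ = +0.83645 m/s.
|V_P| = √(V_Px² + V_Py²) = 3.0762 m/s.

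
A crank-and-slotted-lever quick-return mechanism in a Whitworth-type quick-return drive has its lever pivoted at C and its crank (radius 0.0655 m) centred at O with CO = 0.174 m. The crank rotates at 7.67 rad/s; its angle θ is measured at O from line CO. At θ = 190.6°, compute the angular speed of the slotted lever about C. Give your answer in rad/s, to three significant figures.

4.36

ω = 7.67 rad/s
Crank pin A relative to C: A = (d + r cosθ, r sinθ); lever angle φ = atan2(r sinθ, d + r cosθ).
Differentiating tanφ: φ̇ = rω(d cosθ + r)/(d² + r² + 2dr cosθ).
d² + r² + 2dr cosθ = |CA|² = 0.0121612 m²;  d cosθ + r = -0.10553 m.
|ω_lever| = |0.0655·7.67·-0.10553| / 0.0121612 = 4.3595 rad/s.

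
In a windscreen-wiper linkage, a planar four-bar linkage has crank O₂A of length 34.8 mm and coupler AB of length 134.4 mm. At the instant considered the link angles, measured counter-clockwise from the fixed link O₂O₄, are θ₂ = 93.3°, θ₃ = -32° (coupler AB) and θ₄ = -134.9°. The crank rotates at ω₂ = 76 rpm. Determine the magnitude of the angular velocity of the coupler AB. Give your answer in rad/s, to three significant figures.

1.58

ω₂ = 7.959 rad/s (from 76 rpm).
Differentiating the loop-closure r₂e^{iθ₂}+r₃e^{iθ₃}=r₁+r₄e^{iθ₄} gives r₂ω₂e^{iθ₂}+r₃ω₃e^{iθ₃}=r₄ω₄e^{iθ₄}.
Eliminating the other unknown: ω₃ = r₂ω₂ sin(θ₄−θ₂) / [r₃ sin(θ₃−θ₄)].
Numerator sine = +0.74548; denominator sine = +0.97476.
Result = 0.0348·7.959·(+0.74548) / (0.1344·(+0.97476)) = +1.576 rad/s; magnitude 1.576 rad/s.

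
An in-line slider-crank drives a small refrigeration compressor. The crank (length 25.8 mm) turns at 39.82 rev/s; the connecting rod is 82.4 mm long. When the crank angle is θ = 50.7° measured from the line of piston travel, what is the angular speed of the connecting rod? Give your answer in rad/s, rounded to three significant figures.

ω = 250.2 rad/s (converted from 39.82 rev/s).
The rod makes angle φ with the slider axis where L sinφ = r sinθ; differentiating, L cosφ·φ̇ = r ω cosθ.
L cosφ = √(L² − r² sin²θ) = 0.079945 m.
|ω_rod| = r ω |cosθ| / √(L² − r² sin²θ) = 0.0258·250.2·0.63338/0.079945 = 51.142 rad/s.

51.1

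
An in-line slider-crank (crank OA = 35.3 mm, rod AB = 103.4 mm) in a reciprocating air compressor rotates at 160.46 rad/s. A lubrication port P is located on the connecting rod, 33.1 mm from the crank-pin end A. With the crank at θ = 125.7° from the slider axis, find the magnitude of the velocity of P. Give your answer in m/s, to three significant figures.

ω = 160.5 rad/s.  Crank-pin speed |V_A| = rω = 5.6642 m/s, perpendicular to OA.
Rod angle: sinφ = −(r/L) sinθ ⇒ φ = -16.096°; ω_rod = −rω cosθ/√(L²−r²sin²θ) = +33.27 rad/s.
V_P = V_A + ω_rod × AP, with AP = 0.0331 m along the rod.
Components: V_Px = −rω sinθ − a·ω_rod·sinφ = -4.2945 m/s;  V_Py = rω cosθ + a·ω_rod·cosφ = -2.2472 m/s.
|V_P| = √(V_Px² + V_Py²) = 4.847 m/s.

4.85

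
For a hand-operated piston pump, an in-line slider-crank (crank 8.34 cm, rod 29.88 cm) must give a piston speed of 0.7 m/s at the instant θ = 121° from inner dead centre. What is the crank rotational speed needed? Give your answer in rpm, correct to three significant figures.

110

For an in-line slider-crank, |v_piston| = rω|sinθ|·[1 + r cosθ/√(L² − r² sin²θ)].
With r = 0.0834 m, L = 0.2988 m, θ = 121°: the bracketed kinematic factor |dx/dθ| = 0.060904 m.
ω = v/|dx/dθ| = 0.7/0.060904 = 11.494 rad/s.
N = 60ω/(2π) = 109.76 rpm.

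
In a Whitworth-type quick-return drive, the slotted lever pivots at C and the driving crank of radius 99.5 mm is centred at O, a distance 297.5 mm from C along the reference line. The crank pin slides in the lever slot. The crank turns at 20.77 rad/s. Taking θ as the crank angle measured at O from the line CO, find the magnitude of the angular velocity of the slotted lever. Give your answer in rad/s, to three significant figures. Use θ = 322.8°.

4.78

ω = 20.77 rad/s
Crank pin A relative to C: A = (d + r cosθ, r sinθ); lever angle φ = atan2(r sinθ, d + r cosθ).
Differentiating tanφ: φ̇ = rω(d cosθ + r)/(d² + r² + 2dr cosθ).
d² + r² + 2dr cosθ = |CA|² = 0.145563 m²;  d cosθ + r = +0.33647 m.
|ω_lever| = |0.0995·20.77·+0.33647| / 0.145563 = 4.777 rad/s.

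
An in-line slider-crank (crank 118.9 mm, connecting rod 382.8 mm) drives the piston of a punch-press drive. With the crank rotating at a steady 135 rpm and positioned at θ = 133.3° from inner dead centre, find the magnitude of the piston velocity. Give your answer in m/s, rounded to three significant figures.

ω = 2π·135/60 = 14.14 rad/s
For an in-line slider-crank, x = r cosθ + √(L² − r² sin²θ), so v = −rω sinθ·[1 + r cosθ/√(L² − r² sin²θ)].
With r = 0.1189 m, L = 0.3828 m, θ = 133.3°: √(L² − r² sin²θ) = 0.37289 m.
v = −0.1189·14.14·0.72777·[1 + 0.1189·-0.68582/0.37289] = -0.9558 m/s.
|v| = 0.9558 m/s.

0.956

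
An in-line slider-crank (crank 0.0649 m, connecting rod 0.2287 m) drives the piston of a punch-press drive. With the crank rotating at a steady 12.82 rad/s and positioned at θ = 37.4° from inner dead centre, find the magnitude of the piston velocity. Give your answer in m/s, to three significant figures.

ω = 12.82 rad/s
For an in-line slider-crank, x = r cosθ + √(L² − r² sin²θ), so v = −rω sinθ·[1 + r cosθ/√(L² − r² sin²θ)].
With r = 0.0649 m, L = 0.2287 m, θ = 37.4°: √(L² − r² sin²θ) = 0.22528 m.
v = −0.0649·12.82·0.60738·[1 + 0.0649·0.79441/0.22528] = -0.621 m/s.
|v| = 0.621 m/s.

0.621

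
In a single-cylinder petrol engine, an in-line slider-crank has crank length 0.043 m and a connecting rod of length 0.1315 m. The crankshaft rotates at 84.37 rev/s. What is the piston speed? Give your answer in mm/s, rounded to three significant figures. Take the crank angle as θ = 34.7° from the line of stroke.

ω = 2π·84.4 = 530.1 rad/s
For an in-line slider-crank, x = r cosθ + √(L² − r² sin²θ), so v = −rω sinθ·[1 + r cosθ/√(L² − r² sin²θ)].
With r = 0.043 m, L = 0.1315 m, θ = 34.7°: √(L² − r² sin²θ) = 0.1292 m.
v = −0.043·530.1·0.56928·[1 + 0.043·0.82214/0.1292] = -16.527 m/s.
|v| = 16.527 m/s = 16527 mm/s.

16500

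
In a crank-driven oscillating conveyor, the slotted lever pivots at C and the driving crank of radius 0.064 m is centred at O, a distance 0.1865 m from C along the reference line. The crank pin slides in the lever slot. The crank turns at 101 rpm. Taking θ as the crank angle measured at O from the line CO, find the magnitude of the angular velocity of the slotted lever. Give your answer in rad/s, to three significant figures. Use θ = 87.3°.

1.23

ω = 10.58 rad/s (from 101 rpm).
Crank pin A relative to C: A = (d + r cosθ, r sinθ); lever angle φ = atan2(r sinθ, d + r cosθ).
Differentiating tanφ: φ̇ = rω(d cosθ + r)/(d² + r² + 2dr cosθ).
d² + r² + 2dr cosθ = |CA|² = 0.0400028 m²;  d cosθ + r = +0.072785 m.
|ω_lever| = |0.064·10.58·+0.072785| / 0.0400028 = 1.2316 rad/s.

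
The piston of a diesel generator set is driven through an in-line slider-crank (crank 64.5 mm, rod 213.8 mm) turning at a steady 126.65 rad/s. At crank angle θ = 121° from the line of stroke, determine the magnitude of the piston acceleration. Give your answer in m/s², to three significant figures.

678

ω = 126.7 rad/s
x(θ) = r cosθ + √(L² − r² sin²θ); with ω constant, a = ω²·d²x/dθ².
d²x/dθ² = −r cosθ − r²(cos2θ)/√u − r⁴ sin²2θ/(4u^{3/2}),  u = L² − r² sin²θ = 0.0426538 m².
Substituting r = 0.0645 m, L = 0.2138 m, θ = 121°: d²x/dθ² = +0.042294 m.
a = ω²·d²x/dθ² = (126.7)²·(+0.042294) = +678.4 m/s²;  |a| = 678.4 m/s².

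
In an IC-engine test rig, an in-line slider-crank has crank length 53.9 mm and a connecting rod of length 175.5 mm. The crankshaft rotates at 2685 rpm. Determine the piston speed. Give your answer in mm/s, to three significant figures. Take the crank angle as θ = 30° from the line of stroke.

9620

ω = 2π·2685/60 = 281.2 rad/s
For an in-line slider-crank, x = r cosθ + √(L² − r² sin²θ), so v = −rω sinθ·[1 + r cosθ/√(L² − r² sin²θ)].
With r = 0.0539 m, L = 0.1755 m, θ = 30°: √(L² − r² sin²θ) = 0.17342 m.
v = −0.0539·281.2·0.50000·[1 + 0.0539·0.86603/0.17342] = -9.6173 m/s.
|v| = 9.6173 m/s = 9617.3 mm/s.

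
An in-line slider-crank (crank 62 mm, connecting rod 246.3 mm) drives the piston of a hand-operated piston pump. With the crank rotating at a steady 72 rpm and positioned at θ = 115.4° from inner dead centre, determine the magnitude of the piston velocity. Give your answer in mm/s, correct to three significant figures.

375

ω = 2π·72/60 = 7.54 rad/s
For an in-line slider-crank, x = r cosθ + √(L² − r² sin²θ), so v = −rω sinθ·[1 + r cosθ/√(L² − r² sin²θ)].
With r = 0.062 m, L = 0.2463 m, θ = 115.4°: √(L² − r² sin²θ) = 0.23985 m.
v = −0.062·7.54·0.90334·[1 + 0.062·-0.42894/0.23985] = -0.37546 m/s.
|v| = 0.37546 m/s = 375.46 mm/s.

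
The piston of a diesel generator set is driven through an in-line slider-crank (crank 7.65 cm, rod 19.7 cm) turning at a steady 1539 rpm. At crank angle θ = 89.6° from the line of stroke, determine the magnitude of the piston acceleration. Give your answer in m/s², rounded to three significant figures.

823

ω = 2π·1539/60 = 161.2 rad/s
x(θ) = r cosθ + √(L² − r² sin²θ); with ω constant, a = ω²·d²x/dθ².
d²x/dθ² = −r cosθ − r²(cos2θ)/√u − r⁴ sin²2θ/(4u^{3/2}),  u = L² − r² sin²θ = 0.032957 m².
Substituting r = 0.0765 m, L = 0.197 m, θ = 89.6°: d²x/dθ² = +0.031699 m.
a = ω²·d²x/dθ² = (161.2)²·(+0.031699) = +823.34 m/s²;  |a| = 823.34 m/s².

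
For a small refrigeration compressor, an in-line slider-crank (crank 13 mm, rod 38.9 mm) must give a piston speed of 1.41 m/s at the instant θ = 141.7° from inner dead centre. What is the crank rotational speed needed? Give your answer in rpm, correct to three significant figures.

2280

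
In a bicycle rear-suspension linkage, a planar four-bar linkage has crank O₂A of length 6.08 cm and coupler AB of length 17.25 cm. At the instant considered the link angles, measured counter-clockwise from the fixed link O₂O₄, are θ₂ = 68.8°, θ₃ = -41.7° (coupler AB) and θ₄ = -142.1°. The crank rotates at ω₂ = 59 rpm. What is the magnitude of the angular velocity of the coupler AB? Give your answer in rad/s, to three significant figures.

1.14

ω₂ = 6.178 rad/s (from 59 rpm).
Differentiating the loop-closure r₂e^{iθ₂}+r₃e^{iθ₃}=r₁+r₄e^{iθ₄} gives r₂ω₂e^{iθ₂}+r₃ω₃e^{iθ₃}=r₄ω₄e^{iθ₄}.
Eliminating the other unknown: ω₃ = r₂ω₂ sin(θ₄−θ₂) / [r₃ sin(θ₃−θ₄)].
Numerator sine = +0.51354; denominator sine = +0.98357.
Result = 0.0608·6.178·(+0.51354) / (0.1725·(+0.98357)) = +1.137 rad/s; magnitude 1.137 rad/s.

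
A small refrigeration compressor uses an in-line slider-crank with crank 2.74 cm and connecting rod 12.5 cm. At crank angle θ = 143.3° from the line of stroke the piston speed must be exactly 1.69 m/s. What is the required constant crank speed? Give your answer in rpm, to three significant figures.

1200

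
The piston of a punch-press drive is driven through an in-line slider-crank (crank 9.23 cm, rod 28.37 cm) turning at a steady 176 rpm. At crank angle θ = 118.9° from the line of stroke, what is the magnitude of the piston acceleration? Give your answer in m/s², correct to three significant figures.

20.6

ω = 2π·176/60 = 18.43 rad/s
x(θ) = r cosθ + √(L² − r² sin²θ); with ω constant, a = ω²·d²x/dθ².
d²x/dθ² = −r cosθ − r²(cos2θ)/√u − r⁴ sin²2θ/(4u^{3/2}),  u = L² − r² sin²θ = 0.0739562 m².
Substituting r = 0.0923 m, L = 0.2837 m, θ = 118.9°: d²x/dθ² = +0.060654 m.
a = ω²·d²x/dθ² = (18.43)²·(+0.060654) = +20.604 m/s²;  |a| = 20.604 m/s².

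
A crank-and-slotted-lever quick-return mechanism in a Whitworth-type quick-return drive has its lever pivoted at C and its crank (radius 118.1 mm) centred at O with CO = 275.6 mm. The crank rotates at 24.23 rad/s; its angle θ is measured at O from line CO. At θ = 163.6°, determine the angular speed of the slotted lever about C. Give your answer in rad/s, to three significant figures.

ω = 24.23 rad/s
Crank pin A relative to C: A = (d + r cosθ, r sinθ); lever angle φ = atan2(r sinθ, d + r cosθ).
Differentiating tanφ: φ̇ = rω(d cosθ + r)/(d² + r² + 2dr cosθ).
d² + r² + 2dr cosθ = |CA|² = 0.0274548 m²;  d cosθ + r = -0.14629 m.
|ω_lever| = |0.1181·24.23·-0.14629| / 0.0274548 = 15.247 rad/s.

15.2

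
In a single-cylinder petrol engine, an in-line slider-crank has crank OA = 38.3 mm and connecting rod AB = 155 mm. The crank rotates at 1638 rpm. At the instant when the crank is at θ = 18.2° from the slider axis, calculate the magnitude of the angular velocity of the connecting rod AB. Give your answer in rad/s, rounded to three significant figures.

ω = 171.5 rad/s (converted from 1638 rpm).
The rod makes angle φ with the slider axis where L sinφ = r sinθ; differentiating, L cosφ·φ̇ = r ω cosθ.
L cosφ = √(L² − r² sin²θ) = 0.15454 m.
|ω_rod| = r ω |cosθ| / √(L² − r² sin²θ) = 0.0383·171.5·0.94997/0.15454 = 40.385 rad/s.

40.4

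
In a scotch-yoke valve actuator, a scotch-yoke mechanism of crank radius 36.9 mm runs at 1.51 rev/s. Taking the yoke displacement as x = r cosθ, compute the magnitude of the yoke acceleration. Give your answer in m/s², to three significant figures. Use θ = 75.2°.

0.848

ω = 9.488 rad/s (from 1.51 rev/s).
x = r cosθ ⇒ ẍ = −rω² cosθ (ω constant).
|a| = rω²|cosθ| = 0.0369·(9.488)²·|cos 75.2°| = 0.84847 m/s².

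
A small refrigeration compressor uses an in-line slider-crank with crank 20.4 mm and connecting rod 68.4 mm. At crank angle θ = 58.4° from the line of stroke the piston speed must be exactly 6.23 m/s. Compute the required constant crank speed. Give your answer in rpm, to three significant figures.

2950

For an in-line slider-crank, |v_piston| = rω|sinθ|·[1 + r cosθ/√(L² − r² sin²θ)].
With r = 0.0204 m, L = 0.0684 m, θ = 58.4°: the bracketed kinematic factor |dx/dθ| = 0.020183 m.
ω = v/|dx/dθ| = 6.23/0.020183 = 308.68 rad/s.
N = 60ω/(2π) = 2947.7 rpm.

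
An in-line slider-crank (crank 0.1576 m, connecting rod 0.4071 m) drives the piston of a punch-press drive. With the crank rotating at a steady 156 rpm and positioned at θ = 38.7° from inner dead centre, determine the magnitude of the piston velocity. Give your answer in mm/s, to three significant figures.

2110

ω = 2π·156/60 = 16.34 rad/s
For an in-line slider-crank, x = r cosθ + √(L² − r² sin²θ), so v = −rω sinθ·[1 + r cosθ/√(L² − r² sin²θ)].
With r = 0.1576 m, L = 0.4071 m, θ = 38.7°: √(L² − r² sin²θ) = 0.39499 m.
v = −0.1576·16.34·0.62524·[1 + 0.1576·0.78043/0.39499] = -2.111 m/s.
|v| = 2.111 m/s = 2111 mm/s.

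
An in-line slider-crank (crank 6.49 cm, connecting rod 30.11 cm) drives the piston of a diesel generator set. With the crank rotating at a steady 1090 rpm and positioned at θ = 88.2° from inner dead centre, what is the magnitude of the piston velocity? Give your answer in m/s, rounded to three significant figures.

ω = 2π·1090/60 = 114.1 rad/s
For an in-line slider-crank, x = r cosθ + √(L² − r² sin²θ), so v = −rω sinθ·[1 + r cosθ/√(L² − r² sin²θ)].
With r = 0.0649 m, L = 0.3011 m, θ = 88.2°: √(L² − r² sin²θ) = 0.29403 m.
v = −0.0649·114.1·0.99951·[1 + 0.0649·0.03141/0.29403] = -7.4557 m/s.
|v| = 7.4557 m/s.

7.46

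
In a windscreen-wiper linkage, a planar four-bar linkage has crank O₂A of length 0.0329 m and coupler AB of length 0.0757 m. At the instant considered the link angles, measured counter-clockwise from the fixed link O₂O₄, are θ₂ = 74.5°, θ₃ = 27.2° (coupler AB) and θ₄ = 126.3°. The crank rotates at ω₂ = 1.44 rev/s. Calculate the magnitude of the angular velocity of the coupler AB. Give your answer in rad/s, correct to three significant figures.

3.13

ω₂ = 9.048 rad/s (from 1.44 rev/s).
Differentiating the loop-closure r₂e^{iθ₂}+r₃e^{iθ₃}=r₁+r₄e^{iθ₄} gives r₂ω₂e^{iθ₂}+r₃ω₃e^{iθ₃}=r₄ω₄e^{iθ₄}.
Eliminating the other unknown: ω₃ = r₂ω₂ sin(θ₄−θ₂) / [r₃ sin(θ₃−θ₄)].
Numerator sine = +0.78586; denominator sine = -0.98741.
Result = 0.0329·9.048·(+0.78586) / (0.0757·(-0.98741)) = -3.1296 rad/s; magnitude 3.1296 rad/s.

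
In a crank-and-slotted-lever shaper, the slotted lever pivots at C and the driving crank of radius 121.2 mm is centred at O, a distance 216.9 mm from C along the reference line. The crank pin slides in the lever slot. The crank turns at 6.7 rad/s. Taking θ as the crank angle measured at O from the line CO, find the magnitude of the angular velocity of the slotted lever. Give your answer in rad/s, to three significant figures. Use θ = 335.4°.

ω = 6.7 rad/s
Crank pin A relative to C: A = (d + r cosθ, r sinθ); lever angle φ = atan2(r sinθ, d + r cosθ).
Differentiating tanφ: φ̇ = rω(d cosθ + r)/(d² + r² + 2dr cosθ).
d² + r² + 2dr cosθ = |CA|² = 0.10954 m²;  d cosθ + r = +0.31841 m.
|ω_lever| = |0.1212·6.7·+0.31841| / 0.10954 = 2.3605 rad/s.

2.36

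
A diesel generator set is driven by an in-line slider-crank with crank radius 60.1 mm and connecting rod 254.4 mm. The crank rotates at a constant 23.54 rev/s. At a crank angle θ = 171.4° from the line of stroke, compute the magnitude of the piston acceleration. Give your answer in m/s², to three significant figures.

1000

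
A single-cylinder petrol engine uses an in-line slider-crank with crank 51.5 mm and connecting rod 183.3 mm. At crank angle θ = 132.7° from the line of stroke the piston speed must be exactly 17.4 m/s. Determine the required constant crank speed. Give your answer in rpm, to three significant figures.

5450

For an in-line slider-crank, |v_piston| = rω|sinθ|·[1 + r cosθ/√(L² − r² sin²θ)].
With r = 0.0515 m, L = 0.1833 m, θ = 132.7°: the bracketed kinematic factor |dx/dθ| = 0.030478 m.
ω = v/|dx/dθ| = 17.4/0.030478 = 570.91 rad/s.
N = 60ω/(2π) = 5451.8 rpm.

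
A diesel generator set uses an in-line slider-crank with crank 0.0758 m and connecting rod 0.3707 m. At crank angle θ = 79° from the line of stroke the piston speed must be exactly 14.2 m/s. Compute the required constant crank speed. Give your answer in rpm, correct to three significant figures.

1750

For an in-line slider-crank, |v_piston| = rω|sinθ|·[1 + r cosθ/√(L² − r² sin²θ)].
With r = 0.0758 m, L = 0.3707 m, θ = 79°: the bracketed kinematic factor |dx/dθ| = 0.077371 m.
ω = v/|dx/dθ| = 14.2/0.077371 = 183.53 rad/s.
N = 60ω/(2π) = 1752.6 rpm.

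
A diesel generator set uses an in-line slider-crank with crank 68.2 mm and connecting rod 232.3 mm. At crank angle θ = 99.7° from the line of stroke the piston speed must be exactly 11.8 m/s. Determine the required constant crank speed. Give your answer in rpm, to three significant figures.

1770

For an in-line slider-crank, |v_piston| = rω|sinθ|·[1 + r cosθ/√(L² − r² sin²θ)].
With r = 0.0682 m, L = 0.2323 m, θ = 99.7°: the bracketed kinematic factor |dx/dθ| = 0.063751 m.
ω = v/|dx/dθ| = 11.8/0.063751 = 185.1 rad/s.
N = 60ω/(2π) = 1767.5 rpm.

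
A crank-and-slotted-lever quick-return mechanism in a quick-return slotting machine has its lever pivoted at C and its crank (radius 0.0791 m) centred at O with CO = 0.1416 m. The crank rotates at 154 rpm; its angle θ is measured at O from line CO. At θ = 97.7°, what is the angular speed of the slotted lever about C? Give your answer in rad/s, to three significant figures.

3.29

ω = 16.13 rad/s (from 154 rpm).
Crank pin A relative to C: A = (d + r cosθ, r sinθ); lever angle φ = atan2(r sinθ, d + r cosθ).
Differentiating tanφ: φ̇ = rω(d cosθ + r)/(d² + r² + 2dr cosθ).
d² + r² + 2dr cosθ = |CA|² = 0.0233059 m²;  d cosθ + r = +0.060128 m.
|ω_lever| = |0.0791·16.13·+0.060128| / 0.0233059 = 3.291 rad/s.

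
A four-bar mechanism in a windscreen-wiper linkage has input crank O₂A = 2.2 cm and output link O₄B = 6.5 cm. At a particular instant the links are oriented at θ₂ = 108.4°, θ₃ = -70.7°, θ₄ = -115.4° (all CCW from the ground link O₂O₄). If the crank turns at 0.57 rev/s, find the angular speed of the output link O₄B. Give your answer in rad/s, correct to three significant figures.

0.0271

ω₂ = 3.581 rad/s (from 0.57 rev/s).
Differentiating the loop-closure r₂e^{iθ₂}+r₃e^{iθ₃}=r₁+r₄e^{iθ₄} gives r₂ω₂e^{iθ₂}+r₃ω₃e^{iθ₃}=r₄ω₄e^{iθ₄}.
Eliminating the other unknown: ω₄ = r₂ω₂ sin(θ₂−θ₃) / [r₄ sin(θ₄−θ₃)].
Numerator sine = +0.01571; denominator sine = -0.70339.
Result = 0.022·3.581·(+0.01571) / (0.065·(-0.70339)) = -0.027069 rad/s; magnitude 0.027069 rad/s.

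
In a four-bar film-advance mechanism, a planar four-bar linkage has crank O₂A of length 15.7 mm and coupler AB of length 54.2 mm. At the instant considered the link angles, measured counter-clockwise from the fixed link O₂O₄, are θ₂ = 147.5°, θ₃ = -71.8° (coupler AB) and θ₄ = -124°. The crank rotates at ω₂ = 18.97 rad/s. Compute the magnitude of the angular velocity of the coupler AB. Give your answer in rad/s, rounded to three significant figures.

ω₂ = 18.97 rad/s
Differentiating the loop-closure r₂e^{iθ₂}+r₃e^{iθ₃}=r₁+r₄e^{iθ₄} gives r₂ω₂e^{iθ₂}+r₃ω₃e^{iθ₃}=r₄ω₄e^{iθ₄}.
Eliminating the other unknown: ω₃ = r₂ω₂ sin(θ₄−θ₂) / [r₃ sin(θ₃−θ₄)].
Numerator sine = +0.99966; denominator sine = +0.79016.
Result = 0.0157·18.97·(+0.99966) / (0.0542·(+0.79016)) = +6.9519 rad/s; magnitude 6.9519 rad/s.

6.95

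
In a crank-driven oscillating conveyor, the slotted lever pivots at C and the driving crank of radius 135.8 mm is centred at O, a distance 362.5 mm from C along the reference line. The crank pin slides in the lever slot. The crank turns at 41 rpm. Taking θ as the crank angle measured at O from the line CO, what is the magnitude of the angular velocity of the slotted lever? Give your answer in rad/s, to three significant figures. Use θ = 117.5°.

ω = 4.294 rad/s (from 41 rpm).
Crank pin A relative to C: A = (d + r cosθ, r sinθ); lever angle φ = atan2(r sinθ, d + r cosθ).
Differentiating tanφ: φ̇ = rω(d cosθ + r)/(d² + r² + 2dr cosθ).
d² + r² + 2dr cosθ = |CA|² = 0.104386 m²;  d cosθ + r = -0.031584 m.
|ω_lever| = |0.1358·4.294·-0.031584| / 0.104386 = 0.17641 rad/s.

0.176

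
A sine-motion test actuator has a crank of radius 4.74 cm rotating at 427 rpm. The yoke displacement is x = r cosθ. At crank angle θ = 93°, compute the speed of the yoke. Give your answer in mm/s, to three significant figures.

ω = 44.72 rad/s (from 427 rpm).
x = r cosθ ⇒ ẋ = −rω sinθ.
|v| = rω|sinθ| = 0.0474·44.72·|sin 93°| = 2.1166 m/s = 2116.6 mm/s.

2120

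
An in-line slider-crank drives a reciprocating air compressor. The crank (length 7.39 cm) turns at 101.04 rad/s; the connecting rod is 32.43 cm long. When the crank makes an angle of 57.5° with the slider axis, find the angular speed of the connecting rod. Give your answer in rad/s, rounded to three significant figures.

ω = 101 rad/s
The rod makes angle φ with the slider axis where L sinφ = r sinθ; differentiating, L cosφ·φ̇ = r ω cosθ.
L cosφ = √(L² − r² sin²θ) = 0.31825 m.
|ω_rod| = r ω |cosθ| / √(L² − r² sin²θ) = 0.0739·101·0.53730/0.31825 = 12.606 rad/s.

12.6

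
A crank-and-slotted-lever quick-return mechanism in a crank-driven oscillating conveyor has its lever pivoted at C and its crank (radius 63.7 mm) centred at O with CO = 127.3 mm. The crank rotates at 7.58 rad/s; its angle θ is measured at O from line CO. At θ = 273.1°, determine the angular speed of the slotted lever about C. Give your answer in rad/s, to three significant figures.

ω = 7.58 rad/s
Crank pin A relative to C: A = (d + r cosθ, r sinθ); lever angle φ = atan2(r sinθ, d + r cosθ).
Differentiating tanφ: φ̇ = rω(d cosθ + r)/(d² + r² + 2dr cosθ).
d² + r² + 2dr cosθ = |CA|² = 0.02114 m²;  d cosθ + r = +0.070584 m.
|ω_lever| = |0.0637·7.58·+0.070584| / 0.02114 = 1.6122 rad/s.

1.61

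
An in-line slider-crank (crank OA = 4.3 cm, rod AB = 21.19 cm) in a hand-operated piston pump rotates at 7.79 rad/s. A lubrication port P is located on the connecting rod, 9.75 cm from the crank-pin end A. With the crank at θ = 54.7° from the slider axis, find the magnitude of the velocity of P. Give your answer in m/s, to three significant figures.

ω = 7.79 rad/s.  Crank-pin speed |V_A| = rω = 0.33497 m/s, perpendicular to OA.
Rod angle: sinφ = −(r/L) sinθ ⇒ φ = -9.533°; ω_rod = −rω cosθ/√(L²−r²sin²θ) = -0.92626 rad/s.
V_P = V_A + ω_rod × AP, with AP = 0.0975 m along the rod.
Components: V_Px = −rω sinθ − a·ω_rod·sinφ = -0.28834 m/s;  V_Py = rω cosθ + a·ω_rod·cosφ = +0.1045 m/s.
|V_P| = √(V_Px² + V_Py²) = 0.30669 m/s.

0.307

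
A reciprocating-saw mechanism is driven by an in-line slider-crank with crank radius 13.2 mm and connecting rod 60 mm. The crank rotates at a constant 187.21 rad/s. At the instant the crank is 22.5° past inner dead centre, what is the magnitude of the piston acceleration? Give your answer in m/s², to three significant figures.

ω = 187.2 rad/s
x(θ) = r cosθ + √(L² − r² sin²θ); with ω constant, a = ω²·d²x/dθ².
d²x/dθ² = −r cosθ − r²(cos2θ)/√u − r⁴ sin²2θ/(4u^{3/2}),  u = L² − r² sin²θ = 0.00357448 m².
Substituting r = 0.0132 m, L = 0.06 m, θ = 22.5°: d²x/dθ² = -0.014274 m.
a = ω²·d²x/dθ² = (187.2)²·(-0.014274) = -500.26 m/s²;  |a| = 500.26 m/s².

500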